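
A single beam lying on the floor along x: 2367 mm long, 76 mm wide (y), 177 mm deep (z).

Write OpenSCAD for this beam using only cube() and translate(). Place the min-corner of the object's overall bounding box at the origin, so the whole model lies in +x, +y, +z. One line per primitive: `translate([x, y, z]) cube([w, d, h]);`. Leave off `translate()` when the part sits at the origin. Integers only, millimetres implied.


cube([2367, 76, 177]);


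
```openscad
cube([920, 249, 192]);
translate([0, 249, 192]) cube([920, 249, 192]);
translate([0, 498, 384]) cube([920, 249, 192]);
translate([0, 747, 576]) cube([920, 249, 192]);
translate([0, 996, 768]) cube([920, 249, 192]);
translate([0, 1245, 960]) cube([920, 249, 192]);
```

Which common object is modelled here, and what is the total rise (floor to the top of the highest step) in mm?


A staircase. The total rise is 1152 mm.

6 identical blocks, each offset up and back from the previous — a staircase. Each step is 192 mm tall and there are 6 of them, so the total rise is 6 × 192 = 1152 mm.


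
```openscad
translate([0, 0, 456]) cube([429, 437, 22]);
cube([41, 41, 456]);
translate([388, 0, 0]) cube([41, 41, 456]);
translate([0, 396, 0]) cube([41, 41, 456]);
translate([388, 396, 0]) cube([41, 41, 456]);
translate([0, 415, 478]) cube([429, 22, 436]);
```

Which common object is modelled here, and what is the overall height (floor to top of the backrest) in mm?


A chair. The overall height is 914 mm.

A slab on four corner posts with a tall panel at the back — a chair. The seat slab sits at z = 456 with thickness 22, and the 436 mm backrest starts at the seat top, so the overall height is 456 + 22 + 436 = 914 mm.


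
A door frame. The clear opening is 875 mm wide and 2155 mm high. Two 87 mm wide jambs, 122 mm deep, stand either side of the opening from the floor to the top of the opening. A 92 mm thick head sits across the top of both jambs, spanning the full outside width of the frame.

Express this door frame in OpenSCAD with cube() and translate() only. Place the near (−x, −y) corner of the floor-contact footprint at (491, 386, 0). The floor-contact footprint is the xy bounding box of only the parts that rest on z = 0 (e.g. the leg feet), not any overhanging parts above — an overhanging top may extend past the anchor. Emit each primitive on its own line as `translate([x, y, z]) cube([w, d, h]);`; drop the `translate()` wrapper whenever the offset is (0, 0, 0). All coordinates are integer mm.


translate([491, 386, 0]) cube([87, 122, 2155]);
translate([1453, 386, 0]) cube([87, 122, 2155]);
translate([491, 386, 2155]) cube([1049, 122, 92]);


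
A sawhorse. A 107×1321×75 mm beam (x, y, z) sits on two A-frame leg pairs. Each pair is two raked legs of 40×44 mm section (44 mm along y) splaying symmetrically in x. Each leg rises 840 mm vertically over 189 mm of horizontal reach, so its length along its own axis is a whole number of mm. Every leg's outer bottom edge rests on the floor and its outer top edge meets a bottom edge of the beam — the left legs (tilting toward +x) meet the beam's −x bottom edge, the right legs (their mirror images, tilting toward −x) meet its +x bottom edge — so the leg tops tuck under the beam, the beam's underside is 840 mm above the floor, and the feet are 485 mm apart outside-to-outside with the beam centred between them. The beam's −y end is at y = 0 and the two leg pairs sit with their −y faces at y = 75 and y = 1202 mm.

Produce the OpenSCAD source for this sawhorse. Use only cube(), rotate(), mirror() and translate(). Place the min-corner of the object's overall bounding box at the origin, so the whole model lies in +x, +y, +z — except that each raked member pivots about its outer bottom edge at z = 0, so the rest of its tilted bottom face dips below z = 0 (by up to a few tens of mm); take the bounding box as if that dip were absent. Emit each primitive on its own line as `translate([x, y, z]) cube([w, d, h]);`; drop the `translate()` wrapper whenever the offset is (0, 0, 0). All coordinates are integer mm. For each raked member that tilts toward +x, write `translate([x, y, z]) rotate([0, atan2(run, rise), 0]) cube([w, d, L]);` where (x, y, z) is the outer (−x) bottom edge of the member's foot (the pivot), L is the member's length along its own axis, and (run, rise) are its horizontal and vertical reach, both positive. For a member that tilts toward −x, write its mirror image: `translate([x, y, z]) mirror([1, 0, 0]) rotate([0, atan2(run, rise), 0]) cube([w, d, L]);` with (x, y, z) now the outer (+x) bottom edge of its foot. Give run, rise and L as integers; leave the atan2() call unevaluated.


translate([189, 0, 840]) cube([107, 1321, 75]);
translate([0, 75, 0]) rotate([0, atan2(189, 840), 0]) cube([40, 44, 861]);
translate([485, 75, 0]) mirror([1, 0, 0]) rotate([0, atan2(189, 840), 0]) cube([40, 44, 861]);
translate([0, 1202, 0]) rotate([0, atan2(189, 840), 0]) cube([40, 44, 861]);
translate([485, 1202, 0]) mirror([1, 0, 0]) rotate([0, atan2(189, 840), 0]) cube([40, 44, 861]);


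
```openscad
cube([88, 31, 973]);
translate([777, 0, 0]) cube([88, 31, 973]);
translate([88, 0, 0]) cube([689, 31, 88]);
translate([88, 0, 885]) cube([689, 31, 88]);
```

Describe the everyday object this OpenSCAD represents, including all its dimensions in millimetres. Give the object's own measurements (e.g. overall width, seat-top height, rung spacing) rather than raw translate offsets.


A rectangular picture frame lying in the x–z plane (depth along y). The opening is 689 mm wide (x) by 797 mm tall (z), surrounded by a border 88 mm wide on all four sides. The frame is 31 mm deep and is made of two full-height vertical stiles with two horizontal rails fitted between them.


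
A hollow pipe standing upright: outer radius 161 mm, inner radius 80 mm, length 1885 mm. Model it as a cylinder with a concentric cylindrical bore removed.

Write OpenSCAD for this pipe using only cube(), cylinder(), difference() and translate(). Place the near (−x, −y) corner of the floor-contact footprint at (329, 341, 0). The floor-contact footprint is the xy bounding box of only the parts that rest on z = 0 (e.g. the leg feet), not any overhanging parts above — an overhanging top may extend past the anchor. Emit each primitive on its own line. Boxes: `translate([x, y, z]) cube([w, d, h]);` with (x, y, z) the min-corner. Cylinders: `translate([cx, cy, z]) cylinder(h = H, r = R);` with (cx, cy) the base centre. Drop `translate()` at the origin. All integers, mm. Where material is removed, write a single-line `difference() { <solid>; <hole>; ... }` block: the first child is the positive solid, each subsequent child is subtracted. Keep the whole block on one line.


difference() { translate([490, 502, 0]) cylinder(h = 1885, r = 161); translate([490, 502, 0]) cylinder(h = 1885, r = 80); }


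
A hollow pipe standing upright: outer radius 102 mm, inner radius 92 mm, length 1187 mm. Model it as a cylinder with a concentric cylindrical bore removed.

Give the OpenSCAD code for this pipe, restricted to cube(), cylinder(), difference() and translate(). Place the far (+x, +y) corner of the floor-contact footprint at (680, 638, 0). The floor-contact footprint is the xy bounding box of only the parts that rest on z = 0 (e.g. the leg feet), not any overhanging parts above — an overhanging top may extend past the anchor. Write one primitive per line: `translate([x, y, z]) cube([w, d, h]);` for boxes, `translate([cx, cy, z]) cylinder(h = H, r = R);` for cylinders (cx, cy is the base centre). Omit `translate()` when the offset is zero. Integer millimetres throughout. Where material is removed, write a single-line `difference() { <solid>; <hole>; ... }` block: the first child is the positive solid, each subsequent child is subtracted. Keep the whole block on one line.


difference() { translate([578, 536, 0]) cylinder(h = 1187, r = 102); translate([578, 536, 0]) cylinder(h = 1187, r = 92); }


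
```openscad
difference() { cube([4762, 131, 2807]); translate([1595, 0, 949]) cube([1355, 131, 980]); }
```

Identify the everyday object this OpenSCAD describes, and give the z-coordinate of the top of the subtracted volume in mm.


A wall with a window opening. The window head height is 1929 mm.

A wall with a rectangular opening subtracted — a window. Sill at z = 949, opening 980 mm tall, so the head is at 949 + 980 = 1929 mm.


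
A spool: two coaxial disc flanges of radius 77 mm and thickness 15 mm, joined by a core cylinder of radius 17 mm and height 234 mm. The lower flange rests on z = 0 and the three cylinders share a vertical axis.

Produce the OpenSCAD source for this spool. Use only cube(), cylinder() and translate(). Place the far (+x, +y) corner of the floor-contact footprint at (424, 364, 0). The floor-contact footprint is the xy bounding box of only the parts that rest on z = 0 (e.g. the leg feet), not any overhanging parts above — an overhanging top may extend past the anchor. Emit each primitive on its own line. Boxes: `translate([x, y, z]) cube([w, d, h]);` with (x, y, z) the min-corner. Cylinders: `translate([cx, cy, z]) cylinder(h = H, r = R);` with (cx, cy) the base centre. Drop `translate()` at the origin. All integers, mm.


translate([347, 287, 0]) cylinder(h = 15, r = 77);
translate([347, 287, 15]) cylinder(h = 234, r = 17);
translate([347, 287, 249]) cylinder(h = 15, r = 77);


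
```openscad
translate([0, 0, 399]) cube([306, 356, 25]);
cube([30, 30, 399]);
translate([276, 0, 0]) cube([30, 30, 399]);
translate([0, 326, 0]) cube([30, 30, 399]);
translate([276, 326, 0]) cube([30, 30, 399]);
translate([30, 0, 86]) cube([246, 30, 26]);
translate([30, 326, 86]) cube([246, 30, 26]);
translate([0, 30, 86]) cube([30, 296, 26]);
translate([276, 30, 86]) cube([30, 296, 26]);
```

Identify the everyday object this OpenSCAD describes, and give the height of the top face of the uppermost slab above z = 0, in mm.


A stool. The seat height is 424 mm.

A 306×356×25 slab at z = 399 on four corner posts — a stool. The seat top is 399 + 25 = 424 mm.


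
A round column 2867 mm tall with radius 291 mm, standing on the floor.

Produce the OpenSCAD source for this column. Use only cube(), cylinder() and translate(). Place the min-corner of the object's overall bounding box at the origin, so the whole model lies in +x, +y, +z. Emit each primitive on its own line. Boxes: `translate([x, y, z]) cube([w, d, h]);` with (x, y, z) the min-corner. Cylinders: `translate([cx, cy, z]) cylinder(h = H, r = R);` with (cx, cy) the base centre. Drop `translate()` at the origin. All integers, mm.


translate([291, 291, 0]) cylinder(h = 2867, r = 291);


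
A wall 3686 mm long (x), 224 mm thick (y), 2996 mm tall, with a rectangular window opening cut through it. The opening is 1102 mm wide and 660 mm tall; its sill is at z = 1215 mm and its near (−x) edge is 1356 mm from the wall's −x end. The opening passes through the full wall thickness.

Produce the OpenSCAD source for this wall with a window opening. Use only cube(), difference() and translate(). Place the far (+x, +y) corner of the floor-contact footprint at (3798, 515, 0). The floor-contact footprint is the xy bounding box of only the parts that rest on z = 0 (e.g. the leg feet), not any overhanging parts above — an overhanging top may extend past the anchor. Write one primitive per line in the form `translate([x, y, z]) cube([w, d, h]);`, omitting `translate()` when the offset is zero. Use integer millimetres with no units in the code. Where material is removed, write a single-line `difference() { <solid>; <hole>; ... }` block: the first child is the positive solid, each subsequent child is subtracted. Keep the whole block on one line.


difference() { translate([112, 291, 0]) cube([3686, 224, 2996]); translate([1468, 291, 1215]) cube([1102, 224, 660]); }


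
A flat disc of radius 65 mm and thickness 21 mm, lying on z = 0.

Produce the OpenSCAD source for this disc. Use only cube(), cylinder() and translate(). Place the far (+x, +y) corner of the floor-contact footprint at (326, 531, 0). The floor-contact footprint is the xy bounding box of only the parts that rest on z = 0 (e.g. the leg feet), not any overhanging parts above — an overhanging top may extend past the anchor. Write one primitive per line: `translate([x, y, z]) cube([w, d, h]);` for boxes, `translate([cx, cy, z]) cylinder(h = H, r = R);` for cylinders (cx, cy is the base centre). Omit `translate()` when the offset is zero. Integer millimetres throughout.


translate([261, 466, 0]) cylinder(h = 21, r = 65);


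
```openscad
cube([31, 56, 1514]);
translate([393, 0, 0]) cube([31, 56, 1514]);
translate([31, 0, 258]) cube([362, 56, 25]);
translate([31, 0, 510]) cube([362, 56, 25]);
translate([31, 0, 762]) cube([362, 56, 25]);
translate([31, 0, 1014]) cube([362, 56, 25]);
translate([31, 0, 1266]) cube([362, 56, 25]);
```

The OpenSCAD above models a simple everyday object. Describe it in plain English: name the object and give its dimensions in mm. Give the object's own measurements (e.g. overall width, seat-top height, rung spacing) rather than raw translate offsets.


A straight ladder. Two 31×56 mm vertical rails, 1514 mm tall, stand 424 mm apart (outside-to-outside) with their front faces coplanar on the −y side. 5 rungs, each 56 mm deep and 25 mm tall, span between the inner faces of the rails, front faces flush with the rails. The lowest rung's underside is at z = 258 mm and rungs are spaced 252 mm apart (underside to underside).


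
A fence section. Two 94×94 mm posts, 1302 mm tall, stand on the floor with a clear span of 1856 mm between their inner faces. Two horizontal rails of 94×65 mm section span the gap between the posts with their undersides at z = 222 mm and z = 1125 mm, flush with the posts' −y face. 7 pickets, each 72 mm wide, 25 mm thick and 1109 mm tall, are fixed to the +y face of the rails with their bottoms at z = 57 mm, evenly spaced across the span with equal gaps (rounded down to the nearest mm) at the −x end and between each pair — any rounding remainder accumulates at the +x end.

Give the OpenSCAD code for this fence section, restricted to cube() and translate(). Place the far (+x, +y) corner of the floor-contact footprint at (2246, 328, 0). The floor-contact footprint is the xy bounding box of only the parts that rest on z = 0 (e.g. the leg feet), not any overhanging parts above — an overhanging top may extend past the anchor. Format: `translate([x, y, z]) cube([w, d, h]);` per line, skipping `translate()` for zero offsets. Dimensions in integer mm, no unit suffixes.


translate([202, 234, 0]) cube([94, 94, 1302]);
translate([2152, 234, 0]) cube([94, 94, 1302]);
translate([296, 234, 222]) cube([1856, 94, 65]);
translate([296, 234, 1125]) cube([1856, 94, 65]);
translate([465, 328, 57]) cube([72, 25, 1109]);
translate([706, 328, 57]) cube([72, 25, 1109]);
translate([947, 328, 57]) cube([72, 25, 1109]);
translate([1188, 328, 57]) cube([72, 25, 1109]);
translate([1429, 328, 57]) cube([72, 25, 1109]);
translate([1670, 328, 57]) cube([72, 25, 1109]);
translate([1911, 328, 57]) cube([72, 25, 1109]);


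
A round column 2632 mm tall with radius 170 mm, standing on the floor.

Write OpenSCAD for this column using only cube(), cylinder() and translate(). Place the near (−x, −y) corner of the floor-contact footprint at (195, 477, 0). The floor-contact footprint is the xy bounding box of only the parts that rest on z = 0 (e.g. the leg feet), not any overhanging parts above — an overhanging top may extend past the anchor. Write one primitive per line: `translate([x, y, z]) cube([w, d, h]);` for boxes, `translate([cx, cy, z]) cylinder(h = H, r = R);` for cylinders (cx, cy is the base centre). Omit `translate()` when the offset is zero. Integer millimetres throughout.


translate([365, 647, 0]) cylinder(h = 2632, r = 170);


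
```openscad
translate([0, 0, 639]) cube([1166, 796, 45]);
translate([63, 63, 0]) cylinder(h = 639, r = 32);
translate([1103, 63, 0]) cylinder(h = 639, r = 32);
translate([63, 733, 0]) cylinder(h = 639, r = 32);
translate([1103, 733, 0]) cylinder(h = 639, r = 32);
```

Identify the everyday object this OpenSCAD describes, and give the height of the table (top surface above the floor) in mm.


A table. The table height is 684 mm.

A 1166×796×45 slab sits at z = 639 on four Ø64 mm round legs — a table. The top surface is at 639 + 45 = 684 mm.


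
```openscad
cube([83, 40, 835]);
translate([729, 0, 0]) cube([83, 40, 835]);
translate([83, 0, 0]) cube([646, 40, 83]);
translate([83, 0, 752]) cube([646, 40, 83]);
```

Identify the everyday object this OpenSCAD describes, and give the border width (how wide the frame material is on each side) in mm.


A picture frame. The border width is 83 mm.

Four thin pieces enclosing a rectangular opening — a picture frame. The two full-height stiles are 835 mm tall; the top rail sits at z = 752 and is 83 mm tall, so the border above the opening is 835 − 752 = 83 mm, matching the stile x-width.


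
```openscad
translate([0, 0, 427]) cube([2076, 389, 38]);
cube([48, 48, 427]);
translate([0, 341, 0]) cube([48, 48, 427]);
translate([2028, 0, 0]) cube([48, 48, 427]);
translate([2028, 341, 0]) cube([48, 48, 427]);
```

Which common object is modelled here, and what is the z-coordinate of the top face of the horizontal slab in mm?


A bench. The seat-top height is 465 mm.

A long slab on four corner posts — a bench. The slab sits at z = 427 with thickness 38, so the top is 427 + 38 = 465 mm.


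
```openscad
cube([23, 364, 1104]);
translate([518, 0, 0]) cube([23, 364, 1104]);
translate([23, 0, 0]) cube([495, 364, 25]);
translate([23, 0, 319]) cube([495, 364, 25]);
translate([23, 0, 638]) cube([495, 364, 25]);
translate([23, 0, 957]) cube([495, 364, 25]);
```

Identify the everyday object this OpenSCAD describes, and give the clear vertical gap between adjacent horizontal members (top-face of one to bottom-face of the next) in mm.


A bookshelf. The clear shelf gap is 294 mm.

Two tall side panels with 4 horizontal boards between them — a bookshelf. The first two shelf undersides are at z = 0 and z = 319; with shelf thickness 25, the clear gap is 319 − 0 − 25 = 294 mm.


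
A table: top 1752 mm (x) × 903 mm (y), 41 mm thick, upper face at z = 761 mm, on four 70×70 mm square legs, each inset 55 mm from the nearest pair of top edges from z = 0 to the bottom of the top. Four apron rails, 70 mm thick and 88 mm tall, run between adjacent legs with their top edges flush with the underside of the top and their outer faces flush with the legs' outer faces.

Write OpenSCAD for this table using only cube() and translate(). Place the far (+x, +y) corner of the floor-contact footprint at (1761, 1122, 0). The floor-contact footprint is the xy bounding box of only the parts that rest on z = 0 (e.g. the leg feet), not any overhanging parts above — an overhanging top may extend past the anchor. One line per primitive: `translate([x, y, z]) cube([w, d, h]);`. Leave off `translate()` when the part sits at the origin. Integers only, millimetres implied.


translate([64, 274, 720]) cube([1752, 903, 41]);
translate([119, 329, 0]) cube([70, 70, 720]);
translate([1691, 329, 0]) cube([70, 70, 720]);
translate([119, 1052, 0]) cube([70, 70, 720]);
translate([1691, 1052, 0]) cube([70, 70, 720]);
translate([189, 329, 632]) cube([1502, 70, 88]);
translate([189, 1052, 632]) cube([1502, 70, 88]);
translate([119, 399, 632]) cube([70, 653, 88]);
translate([1691, 399, 632]) cube([70, 653, 88]);


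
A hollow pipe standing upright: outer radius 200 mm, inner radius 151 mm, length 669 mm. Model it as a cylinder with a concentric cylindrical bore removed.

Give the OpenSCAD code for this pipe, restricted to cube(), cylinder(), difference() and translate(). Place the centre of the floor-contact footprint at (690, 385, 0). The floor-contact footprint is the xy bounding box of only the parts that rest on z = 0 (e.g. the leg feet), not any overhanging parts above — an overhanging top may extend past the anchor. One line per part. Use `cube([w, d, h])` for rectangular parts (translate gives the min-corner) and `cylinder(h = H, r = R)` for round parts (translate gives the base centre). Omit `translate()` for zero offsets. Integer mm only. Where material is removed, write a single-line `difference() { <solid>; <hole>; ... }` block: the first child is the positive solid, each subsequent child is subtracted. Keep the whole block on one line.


difference() { translate([690, 385, 0]) cylinder(h = 669, r = 200); translate([690, 385, 0]) cylinder(h = 669, r = 151); }


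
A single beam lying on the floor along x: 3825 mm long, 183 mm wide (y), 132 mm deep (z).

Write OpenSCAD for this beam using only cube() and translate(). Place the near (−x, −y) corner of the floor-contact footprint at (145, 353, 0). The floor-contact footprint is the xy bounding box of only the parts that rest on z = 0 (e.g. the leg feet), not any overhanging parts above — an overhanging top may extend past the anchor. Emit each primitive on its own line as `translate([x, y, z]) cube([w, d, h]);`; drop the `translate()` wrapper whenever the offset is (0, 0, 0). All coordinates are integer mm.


translate([145, 353, 0]) cube([3825, 183, 132]);


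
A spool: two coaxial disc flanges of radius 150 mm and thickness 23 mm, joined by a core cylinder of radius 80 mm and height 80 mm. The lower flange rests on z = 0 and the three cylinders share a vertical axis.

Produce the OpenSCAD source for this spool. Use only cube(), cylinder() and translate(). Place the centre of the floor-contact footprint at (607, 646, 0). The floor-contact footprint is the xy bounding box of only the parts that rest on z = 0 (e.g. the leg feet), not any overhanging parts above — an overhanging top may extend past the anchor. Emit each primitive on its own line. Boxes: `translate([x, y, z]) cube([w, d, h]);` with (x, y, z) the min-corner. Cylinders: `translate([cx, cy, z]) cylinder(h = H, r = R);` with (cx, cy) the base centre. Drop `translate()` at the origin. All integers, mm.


translate([607, 646, 0]) cylinder(h = 23, r = 150);
translate([607, 646, 23]) cylinder(h = 80, r = 80);
translate([607, 646, 103]) cylinder(h = 23, r = 150);


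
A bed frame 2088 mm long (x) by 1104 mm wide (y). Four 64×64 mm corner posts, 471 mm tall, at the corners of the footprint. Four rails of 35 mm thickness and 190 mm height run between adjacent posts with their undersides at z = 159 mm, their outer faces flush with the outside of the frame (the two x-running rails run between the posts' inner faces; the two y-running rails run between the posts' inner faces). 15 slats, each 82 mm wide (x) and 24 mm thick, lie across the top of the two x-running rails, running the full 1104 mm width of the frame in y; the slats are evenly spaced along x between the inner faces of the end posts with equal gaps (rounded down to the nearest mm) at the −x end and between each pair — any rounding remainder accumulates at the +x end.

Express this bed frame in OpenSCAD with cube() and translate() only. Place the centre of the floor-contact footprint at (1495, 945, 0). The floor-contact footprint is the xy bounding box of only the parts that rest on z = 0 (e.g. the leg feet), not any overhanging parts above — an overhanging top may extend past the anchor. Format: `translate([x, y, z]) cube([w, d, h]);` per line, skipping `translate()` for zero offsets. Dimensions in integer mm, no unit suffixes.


translate([451, 393, 0]) cube([64, 64, 471]);
translate([451, 1433, 0]) cube([64, 64, 471]);
translate([2475, 393, 0]) cube([64, 64, 471]);
translate([2475, 1433, 0]) cube([64, 64, 471]);
translate([515, 393, 159]) cube([1960, 35, 190]);
translate([515, 1462, 159]) cube([1960, 35, 190]);
translate([451, 457, 159]) cube([35, 976, 190]);
translate([2504, 457, 159]) cube([35, 976, 190]);
translate([560, 393, 349]) cube([82, 1104, 24]);
translate([687, 393, 349]) cube([82, 1104, 24]);
translate([814, 393, 349]) cube([82, 1104, 24]);
translate([941, 393, 349]) cube([82, 1104, 24]);
translate([1068, 393, 349]) cube([82, 1104, 24]);
translate([1195, 393, 349]) cube([82, 1104, 24]);
translate([1322, 393, 349]) cube([82, 1104, 24]);
translate([1449, 393, 349]) cube([82, 1104, 24]);
translate([1576, 393, 349]) cube([82, 1104, 24]);
translate([1703, 393, 349]) cube([82, 1104, 24]);
translate([1830, 393, 349]) cube([82, 1104, 24]);
translate([1957, 393, 349]) cube([82, 1104, 24]);
translate([2084, 393, 349]) cube([82, 1104, 24]);
translate([2211, 393, 349]) cube([82, 1104, 24]);
translate([2338, 393, 349]) cube([82, 1104, 24]);


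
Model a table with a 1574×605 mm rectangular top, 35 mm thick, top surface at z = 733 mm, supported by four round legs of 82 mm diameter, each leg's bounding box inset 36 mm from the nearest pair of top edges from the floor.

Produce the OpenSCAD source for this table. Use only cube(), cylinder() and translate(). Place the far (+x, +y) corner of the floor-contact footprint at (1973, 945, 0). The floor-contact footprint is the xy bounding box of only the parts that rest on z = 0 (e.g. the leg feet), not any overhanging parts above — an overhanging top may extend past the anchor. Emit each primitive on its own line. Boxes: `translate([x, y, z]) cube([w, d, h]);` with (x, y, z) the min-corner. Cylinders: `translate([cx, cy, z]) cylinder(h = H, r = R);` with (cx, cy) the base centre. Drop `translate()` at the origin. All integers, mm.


translate([435, 376, 698]) cube([1574, 605, 35]);
translate([512, 453, 0]) cylinder(h = 698, r = 41);
translate([1932, 453, 0]) cylinder(h = 698, r = 41);
translate([512, 904, 0]) cylinder(h = 698, r = 41);
translate([1932, 904, 0]) cylinder(h = 698, r = 41);


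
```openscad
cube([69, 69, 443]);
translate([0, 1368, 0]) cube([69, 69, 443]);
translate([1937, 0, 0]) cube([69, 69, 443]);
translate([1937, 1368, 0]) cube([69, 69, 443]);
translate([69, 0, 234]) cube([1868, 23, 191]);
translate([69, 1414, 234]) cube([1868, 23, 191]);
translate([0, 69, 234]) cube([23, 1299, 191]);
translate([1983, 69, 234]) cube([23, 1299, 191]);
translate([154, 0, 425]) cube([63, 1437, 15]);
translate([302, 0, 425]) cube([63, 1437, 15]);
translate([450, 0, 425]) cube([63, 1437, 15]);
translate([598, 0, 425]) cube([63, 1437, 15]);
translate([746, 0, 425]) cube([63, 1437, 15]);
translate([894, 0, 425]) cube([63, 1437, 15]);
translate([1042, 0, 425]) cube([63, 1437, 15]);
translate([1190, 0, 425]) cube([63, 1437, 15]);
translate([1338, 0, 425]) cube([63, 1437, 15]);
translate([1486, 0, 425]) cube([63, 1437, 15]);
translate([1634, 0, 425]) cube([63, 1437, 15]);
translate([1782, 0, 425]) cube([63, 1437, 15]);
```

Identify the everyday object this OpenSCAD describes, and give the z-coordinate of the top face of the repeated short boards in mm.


A bed frame. The slat-top height is 440 mm.

Four posts, four rails, and a row of slats — a bed frame. Slats sit on the rails at z = 234 + 191 = 425; with slat thickness 15, the top is 440 mm.


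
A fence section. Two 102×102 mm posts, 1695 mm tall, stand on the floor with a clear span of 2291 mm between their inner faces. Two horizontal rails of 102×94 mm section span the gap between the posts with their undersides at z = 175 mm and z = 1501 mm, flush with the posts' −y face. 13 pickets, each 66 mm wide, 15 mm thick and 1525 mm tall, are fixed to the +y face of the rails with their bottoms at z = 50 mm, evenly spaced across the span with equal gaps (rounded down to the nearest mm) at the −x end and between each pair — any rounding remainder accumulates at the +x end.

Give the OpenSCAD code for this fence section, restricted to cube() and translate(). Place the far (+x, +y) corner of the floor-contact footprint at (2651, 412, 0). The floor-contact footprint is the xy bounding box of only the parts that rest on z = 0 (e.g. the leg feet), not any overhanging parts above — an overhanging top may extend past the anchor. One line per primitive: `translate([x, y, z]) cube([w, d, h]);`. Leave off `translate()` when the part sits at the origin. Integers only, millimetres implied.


translate([156, 310, 0]) cube([102, 102, 1695]);
translate([2549, 310, 0]) cube([102, 102, 1695]);
translate([258, 310, 175]) cube([2291, 102, 94]);
translate([258, 310, 1501]) cube([2291, 102, 94]);
translate([360, 412, 50]) cube([66, 15, 1525]);
translate([528, 412, 50]) cube([66, 15, 1525]);
translate([696, 412, 50]) cube([66, 15, 1525]);
translate([864, 412, 50]) cube([66, 15, 1525]);
translate([1032, 412, 50]) cube([66, 15, 1525]);
translate([1200, 412, 50]) cube([66, 15, 1525]);
translate([1368, 412, 50]) cube([66, 15, 1525]);
translate([1536, 412, 50]) cube([66, 15, 1525]);
translate([1704, 412, 50]) cube([66, 15, 1525]);
translate([1872, 412, 50]) cube([66, 15, 1525]);
translate([2040, 412, 50]) cube([66, 15, 1525]);
translate([2208, 412, 50]) cube([66, 15, 1525]);
translate([2376, 412, 50]) cube([66, 15, 1525]);


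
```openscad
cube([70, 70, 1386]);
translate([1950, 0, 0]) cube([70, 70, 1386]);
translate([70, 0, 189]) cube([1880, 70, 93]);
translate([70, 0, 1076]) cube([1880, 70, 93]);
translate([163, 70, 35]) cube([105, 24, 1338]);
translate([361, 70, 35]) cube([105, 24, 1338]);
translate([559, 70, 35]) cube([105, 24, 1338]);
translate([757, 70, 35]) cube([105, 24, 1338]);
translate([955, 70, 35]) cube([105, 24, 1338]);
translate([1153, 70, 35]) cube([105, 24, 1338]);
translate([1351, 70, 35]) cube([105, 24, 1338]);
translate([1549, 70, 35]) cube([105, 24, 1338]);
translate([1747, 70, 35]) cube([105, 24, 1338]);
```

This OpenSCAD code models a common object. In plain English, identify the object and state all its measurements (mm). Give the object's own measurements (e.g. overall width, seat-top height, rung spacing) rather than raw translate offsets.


A fence section. Two 70×70 mm posts, 1386 mm tall, stand on the floor with a clear span of 1880 mm between their inner faces. Two horizontal rails of 70×93 mm section span the gap between the posts with their undersides at z = 189 mm and z = 1076 mm, flush with the posts' −y face. 9 pickets, each 105 mm wide, 24 mm thick and 1338 mm tall, are fixed to the +y face of the rails with their bottoms at z = 35 mm, spaced across the span with a 93 mm gap after the −x post and between neighbouring pickets, with 98 mm left before the +x post.


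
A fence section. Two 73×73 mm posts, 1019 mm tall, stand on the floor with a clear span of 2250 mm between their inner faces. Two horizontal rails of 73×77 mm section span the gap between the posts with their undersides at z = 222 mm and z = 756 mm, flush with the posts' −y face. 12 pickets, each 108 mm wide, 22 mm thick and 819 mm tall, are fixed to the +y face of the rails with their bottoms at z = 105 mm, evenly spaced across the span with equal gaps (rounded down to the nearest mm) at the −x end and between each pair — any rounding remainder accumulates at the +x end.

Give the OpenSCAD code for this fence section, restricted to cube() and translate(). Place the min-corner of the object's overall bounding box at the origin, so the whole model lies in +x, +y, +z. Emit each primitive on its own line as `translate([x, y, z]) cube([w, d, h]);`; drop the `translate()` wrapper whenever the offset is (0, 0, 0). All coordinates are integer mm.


cube([73, 73, 1019]);
translate([2323, 0, 0]) cube([73, 73, 1019]);
translate([73, 0, 222]) cube([2250, 73, 77]);
translate([73, 0, 756]) cube([2250, 73, 77]);
translate([146, 73, 105]) cube([108, 22, 819]);
translate([327, 73, 105]) cube([108, 22, 819]);
translate([508, 73, 105]) cube([108, 22, 819]);
translate([689, 73, 105]) cube([108, 22, 819]);
translate([870, 73, 105]) cube([108, 22, 819]);
translate([1051, 73, 105]) cube([108, 22, 819]);
translate([1232, 73, 105]) cube([108, 22, 819]);
translate([1413, 73, 105]) cube([108, 22, 819]);
translate([1594, 73, 105]) cube([108, 22, 819]);
translate([1775, 73, 105]) cube([108, 22, 819]);
translate([1956, 73, 105]) cube([108, 22, 819]);
translate([2137, 73, 105]) cube([108, 22, 819]);


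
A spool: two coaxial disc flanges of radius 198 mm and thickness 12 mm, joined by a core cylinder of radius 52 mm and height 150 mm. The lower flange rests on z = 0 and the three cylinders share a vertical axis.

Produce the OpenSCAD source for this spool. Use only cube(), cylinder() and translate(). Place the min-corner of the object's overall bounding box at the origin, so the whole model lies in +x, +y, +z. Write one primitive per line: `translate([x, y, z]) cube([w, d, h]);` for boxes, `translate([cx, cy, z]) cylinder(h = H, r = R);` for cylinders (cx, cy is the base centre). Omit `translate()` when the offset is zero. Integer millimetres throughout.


translate([198, 198, 0]) cylinder(h = 12, r = 198);
translate([198, 198, 12]) cylinder(h = 150, r = 52);
translate([198, 198, 162]) cylinder(h = 12, r = 198);


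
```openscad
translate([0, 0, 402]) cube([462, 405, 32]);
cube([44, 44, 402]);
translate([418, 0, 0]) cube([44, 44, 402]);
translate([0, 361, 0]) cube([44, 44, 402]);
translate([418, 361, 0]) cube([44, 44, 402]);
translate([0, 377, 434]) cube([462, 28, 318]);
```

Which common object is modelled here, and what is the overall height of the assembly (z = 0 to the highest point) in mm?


A chair. The overall height is 752 mm.

A slab on four corner posts with a tall panel at the back — a chair. The seat slab sits at z = 402 with thickness 32, and the 318 mm backrest starts at the seat top, so the overall height is 402 + 32 + 318 = 752 mm.


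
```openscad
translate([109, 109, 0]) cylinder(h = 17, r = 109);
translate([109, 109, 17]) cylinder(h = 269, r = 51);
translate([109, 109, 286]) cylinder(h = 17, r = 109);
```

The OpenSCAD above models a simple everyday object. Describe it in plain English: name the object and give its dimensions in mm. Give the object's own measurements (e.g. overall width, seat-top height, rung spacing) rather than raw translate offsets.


A spool: two coaxial disc flanges of radius 109 mm and thickness 17 mm, joined by a core cylinder of radius 51 mm and height 269 mm. The lower flange rests on z = 0 and the three cylinders share a vertical axis.


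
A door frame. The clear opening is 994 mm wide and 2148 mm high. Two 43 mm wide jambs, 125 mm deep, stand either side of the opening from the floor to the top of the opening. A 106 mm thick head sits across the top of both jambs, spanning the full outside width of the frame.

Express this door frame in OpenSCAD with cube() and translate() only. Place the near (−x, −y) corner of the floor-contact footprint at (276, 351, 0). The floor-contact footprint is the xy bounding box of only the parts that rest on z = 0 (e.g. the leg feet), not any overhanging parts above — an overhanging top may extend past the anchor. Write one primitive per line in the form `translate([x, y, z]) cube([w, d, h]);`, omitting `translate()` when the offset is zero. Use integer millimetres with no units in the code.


translate([276, 351, 0]) cube([43, 125, 2148]);
translate([1313, 351, 0]) cube([43, 125, 2148]);
translate([276, 351, 2148]) cube([1080, 125, 106]);


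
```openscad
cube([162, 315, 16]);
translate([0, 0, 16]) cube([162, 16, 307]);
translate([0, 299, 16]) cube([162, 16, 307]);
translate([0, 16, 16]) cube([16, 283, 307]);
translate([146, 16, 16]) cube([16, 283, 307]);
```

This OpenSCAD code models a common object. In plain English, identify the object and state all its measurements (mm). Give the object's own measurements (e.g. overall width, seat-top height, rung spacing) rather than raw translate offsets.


An open-topped rectangular box: outside dimensions 162×315×323 mm, with a uniform wall and base thickness of 16 mm. The base is a full 162×315 slab on the floor; four walls sit on top of the base. The front and back walls (the −y and +y sides) span the full width; the two side walls fit between them.


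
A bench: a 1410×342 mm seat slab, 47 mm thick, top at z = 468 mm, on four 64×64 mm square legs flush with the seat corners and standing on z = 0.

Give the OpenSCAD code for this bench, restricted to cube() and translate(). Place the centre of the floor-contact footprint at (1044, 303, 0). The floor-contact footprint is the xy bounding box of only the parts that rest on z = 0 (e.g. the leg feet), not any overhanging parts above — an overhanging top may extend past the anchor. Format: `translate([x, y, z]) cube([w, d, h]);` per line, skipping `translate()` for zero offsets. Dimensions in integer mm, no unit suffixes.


// leg_h = 468 − 47 = 421
translate([339, 132, 421]) cube([1410, 342, 47]);
translate([339, 132, 0]) cube([64, 64, 421]);
translate([339, 410, 0]) cube([64, 64, 421]);
translate([1685, 132, 0]) cube([64, 64, 421]);
translate([1685, 410, 0]) cube([64, 64, 421]);


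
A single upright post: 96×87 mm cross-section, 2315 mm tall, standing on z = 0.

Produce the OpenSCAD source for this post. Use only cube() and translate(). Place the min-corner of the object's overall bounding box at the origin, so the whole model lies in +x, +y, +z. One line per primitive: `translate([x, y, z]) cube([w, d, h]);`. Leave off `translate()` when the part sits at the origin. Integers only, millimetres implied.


cube([96, 87, 2315]);


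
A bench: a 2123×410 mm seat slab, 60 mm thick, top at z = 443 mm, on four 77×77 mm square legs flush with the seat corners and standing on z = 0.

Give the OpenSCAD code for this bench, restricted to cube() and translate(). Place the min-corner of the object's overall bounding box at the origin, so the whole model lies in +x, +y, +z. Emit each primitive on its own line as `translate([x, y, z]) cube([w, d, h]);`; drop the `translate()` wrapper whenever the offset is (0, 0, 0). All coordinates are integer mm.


translate([0, 0, 383]) cube([2123, 410, 60]);
cube([77, 77, 383]);
translate([0, 333, 0]) cube([77, 77, 383]);
translate([2046, 0, 0]) cube([77, 77, 383]);
translate([2046, 333, 0]) cube([77, 77, 383]);


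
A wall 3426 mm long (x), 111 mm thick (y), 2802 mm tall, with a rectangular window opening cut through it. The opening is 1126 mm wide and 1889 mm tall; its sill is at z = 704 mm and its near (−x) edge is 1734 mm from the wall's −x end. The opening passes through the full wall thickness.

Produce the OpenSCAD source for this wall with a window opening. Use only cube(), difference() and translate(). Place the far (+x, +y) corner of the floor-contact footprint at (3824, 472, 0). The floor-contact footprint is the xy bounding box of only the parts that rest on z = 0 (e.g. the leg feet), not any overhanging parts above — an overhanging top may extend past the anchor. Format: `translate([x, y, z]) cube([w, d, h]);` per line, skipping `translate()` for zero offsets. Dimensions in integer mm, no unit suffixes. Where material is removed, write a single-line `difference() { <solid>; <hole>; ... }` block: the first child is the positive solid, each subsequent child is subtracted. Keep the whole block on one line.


difference() { translate([398, 361, 0]) cube([3426, 111, 2802]); translate([2132, 361, 704]) cube([1126, 111, 1889]); }


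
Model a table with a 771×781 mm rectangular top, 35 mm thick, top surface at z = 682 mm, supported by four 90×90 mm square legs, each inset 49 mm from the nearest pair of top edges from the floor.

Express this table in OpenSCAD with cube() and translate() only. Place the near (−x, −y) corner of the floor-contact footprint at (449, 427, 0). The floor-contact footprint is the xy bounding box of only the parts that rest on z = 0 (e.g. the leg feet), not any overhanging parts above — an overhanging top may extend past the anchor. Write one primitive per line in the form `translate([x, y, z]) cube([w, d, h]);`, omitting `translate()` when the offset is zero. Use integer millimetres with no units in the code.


translate([400, 378, 647]) cube([771, 781, 35]);
translate([449, 427, 0]) cube([90, 90, 647]);
translate([1032, 427, 0]) cube([90, 90, 647]);
translate([449, 1020, 0]) cube([90, 90, 647]);
translate([1032, 1020, 0]) cube([90, 90, 647]);


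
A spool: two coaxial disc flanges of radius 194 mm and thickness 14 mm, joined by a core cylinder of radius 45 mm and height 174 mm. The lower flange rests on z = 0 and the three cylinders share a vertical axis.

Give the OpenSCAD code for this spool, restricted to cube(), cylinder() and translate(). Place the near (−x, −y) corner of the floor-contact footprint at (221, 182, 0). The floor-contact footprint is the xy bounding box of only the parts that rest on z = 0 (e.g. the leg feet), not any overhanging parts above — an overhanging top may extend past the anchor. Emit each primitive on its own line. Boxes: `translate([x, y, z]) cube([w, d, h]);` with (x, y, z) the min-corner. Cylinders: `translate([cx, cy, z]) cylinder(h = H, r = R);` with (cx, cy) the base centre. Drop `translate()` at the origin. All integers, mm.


translate([415, 376, 0]) cylinder(h = 14, r = 194);
translate([415, 376, 14]) cylinder(h = 174, r = 45);
translate([415, 376, 188]) cylinder(h = 14, r = 194);
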